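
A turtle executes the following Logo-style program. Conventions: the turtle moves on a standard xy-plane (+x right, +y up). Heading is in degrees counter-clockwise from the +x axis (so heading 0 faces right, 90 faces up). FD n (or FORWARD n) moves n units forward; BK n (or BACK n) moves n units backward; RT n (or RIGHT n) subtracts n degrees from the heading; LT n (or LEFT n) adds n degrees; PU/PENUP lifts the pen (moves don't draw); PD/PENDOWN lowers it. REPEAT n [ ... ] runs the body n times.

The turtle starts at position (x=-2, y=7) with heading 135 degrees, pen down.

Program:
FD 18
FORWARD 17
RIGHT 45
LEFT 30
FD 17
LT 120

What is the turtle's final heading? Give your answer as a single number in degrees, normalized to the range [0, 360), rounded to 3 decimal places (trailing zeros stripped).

Answer: 240

Derivation:
Executing turtle program step by step:
Start: pos=(-2,7), heading=135, pen down
FD 18: (-2,7) -> (-14.728,19.728) [heading=135, draw]
FD 17: (-14.728,19.728) -> (-26.749,31.749) [heading=135, draw]
RT 45: heading 135 -> 90
LT 30: heading 90 -> 120
FD 17: (-26.749,31.749) -> (-35.249,46.471) [heading=120, draw]
LT 120: heading 120 -> 240
Final: pos=(-35.249,46.471), heading=240, 3 segment(s) drawn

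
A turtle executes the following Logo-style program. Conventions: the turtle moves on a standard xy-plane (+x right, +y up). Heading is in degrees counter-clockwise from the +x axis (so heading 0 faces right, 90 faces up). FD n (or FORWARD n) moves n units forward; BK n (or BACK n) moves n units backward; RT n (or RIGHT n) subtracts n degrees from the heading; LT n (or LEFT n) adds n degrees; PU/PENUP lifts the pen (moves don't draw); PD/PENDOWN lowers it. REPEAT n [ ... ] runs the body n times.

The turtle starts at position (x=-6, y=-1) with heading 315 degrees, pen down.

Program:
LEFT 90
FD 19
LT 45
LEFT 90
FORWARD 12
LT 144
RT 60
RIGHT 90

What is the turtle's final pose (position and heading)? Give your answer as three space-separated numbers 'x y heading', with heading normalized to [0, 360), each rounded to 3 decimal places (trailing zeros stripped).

Executing turtle program step by step:
Start: pos=(-6,-1), heading=315, pen down
LT 90: heading 315 -> 45
FD 19: (-6,-1) -> (7.435,12.435) [heading=45, draw]
LT 45: heading 45 -> 90
LT 90: heading 90 -> 180
FD 12: (7.435,12.435) -> (-4.565,12.435) [heading=180, draw]
LT 144: heading 180 -> 324
RT 60: heading 324 -> 264
RT 90: heading 264 -> 174
Final: pos=(-4.565,12.435), heading=174, 2 segment(s) drawn

Answer: -4.565 12.435 174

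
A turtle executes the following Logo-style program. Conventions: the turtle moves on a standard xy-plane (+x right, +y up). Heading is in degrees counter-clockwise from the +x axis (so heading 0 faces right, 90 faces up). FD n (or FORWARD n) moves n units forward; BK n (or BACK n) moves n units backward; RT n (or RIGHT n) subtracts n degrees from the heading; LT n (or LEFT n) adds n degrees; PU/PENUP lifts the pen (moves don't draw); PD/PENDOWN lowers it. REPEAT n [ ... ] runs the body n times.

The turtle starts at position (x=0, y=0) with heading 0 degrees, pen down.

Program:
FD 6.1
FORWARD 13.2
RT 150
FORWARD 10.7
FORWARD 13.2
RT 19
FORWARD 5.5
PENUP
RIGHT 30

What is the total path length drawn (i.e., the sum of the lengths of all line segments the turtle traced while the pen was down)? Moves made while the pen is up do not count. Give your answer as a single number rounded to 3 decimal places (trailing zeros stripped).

Executing turtle program step by step:
Start: pos=(0,0), heading=0, pen down
FD 6.1: (0,0) -> (6.1,0) [heading=0, draw]
FD 13.2: (6.1,0) -> (19.3,0) [heading=0, draw]
RT 150: heading 0 -> 210
FD 10.7: (19.3,0) -> (10.034,-5.35) [heading=210, draw]
FD 13.2: (10.034,-5.35) -> (-1.398,-11.95) [heading=210, draw]
RT 19: heading 210 -> 191
FD 5.5: (-1.398,-11.95) -> (-6.797,-12.999) [heading=191, draw]
PU: pen up
RT 30: heading 191 -> 161
Final: pos=(-6.797,-12.999), heading=161, 5 segment(s) drawn

Segment lengths:
  seg 1: (0,0) -> (6.1,0), length = 6.1
  seg 2: (6.1,0) -> (19.3,0), length = 13.2
  seg 3: (19.3,0) -> (10.034,-5.35), length = 10.7
  seg 4: (10.034,-5.35) -> (-1.398,-11.95), length = 13.2
  seg 5: (-1.398,-11.95) -> (-6.797,-12.999), length = 5.5
Total = 48.7

Answer: 48.7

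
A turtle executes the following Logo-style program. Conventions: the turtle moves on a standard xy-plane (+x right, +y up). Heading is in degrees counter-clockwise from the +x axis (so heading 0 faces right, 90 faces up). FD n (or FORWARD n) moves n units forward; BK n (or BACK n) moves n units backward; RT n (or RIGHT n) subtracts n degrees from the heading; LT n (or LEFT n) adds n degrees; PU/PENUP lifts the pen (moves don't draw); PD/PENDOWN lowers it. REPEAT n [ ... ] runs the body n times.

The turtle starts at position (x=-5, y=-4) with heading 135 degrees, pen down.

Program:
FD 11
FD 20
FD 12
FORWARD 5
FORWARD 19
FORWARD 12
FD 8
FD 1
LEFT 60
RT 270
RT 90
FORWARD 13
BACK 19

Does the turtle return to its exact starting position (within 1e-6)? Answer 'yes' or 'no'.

Answer: no

Derivation:
Executing turtle program step by step:
Start: pos=(-5,-4), heading=135, pen down
FD 11: (-5,-4) -> (-12.778,3.778) [heading=135, draw]
FD 20: (-12.778,3.778) -> (-26.92,17.92) [heading=135, draw]
FD 12: (-26.92,17.92) -> (-35.406,26.406) [heading=135, draw]
FD 5: (-35.406,26.406) -> (-38.941,29.941) [heading=135, draw]
FD 19: (-38.941,29.941) -> (-52.376,43.376) [heading=135, draw]
FD 12: (-52.376,43.376) -> (-60.861,51.861) [heading=135, draw]
FD 8: (-60.861,51.861) -> (-66.518,57.518) [heading=135, draw]
FD 1: (-66.518,57.518) -> (-67.225,58.225) [heading=135, draw]
LT 60: heading 135 -> 195
RT 270: heading 195 -> 285
RT 90: heading 285 -> 195
FD 13: (-67.225,58.225) -> (-79.782,54.861) [heading=195, draw]
BK 19: (-79.782,54.861) -> (-61.43,59.778) [heading=195, draw]
Final: pos=(-61.43,59.778), heading=195, 10 segment(s) drawn

Start position: (-5, -4)
Final position: (-61.43, 59.778)
Distance = 85.159; >= 1e-6 -> NOT closed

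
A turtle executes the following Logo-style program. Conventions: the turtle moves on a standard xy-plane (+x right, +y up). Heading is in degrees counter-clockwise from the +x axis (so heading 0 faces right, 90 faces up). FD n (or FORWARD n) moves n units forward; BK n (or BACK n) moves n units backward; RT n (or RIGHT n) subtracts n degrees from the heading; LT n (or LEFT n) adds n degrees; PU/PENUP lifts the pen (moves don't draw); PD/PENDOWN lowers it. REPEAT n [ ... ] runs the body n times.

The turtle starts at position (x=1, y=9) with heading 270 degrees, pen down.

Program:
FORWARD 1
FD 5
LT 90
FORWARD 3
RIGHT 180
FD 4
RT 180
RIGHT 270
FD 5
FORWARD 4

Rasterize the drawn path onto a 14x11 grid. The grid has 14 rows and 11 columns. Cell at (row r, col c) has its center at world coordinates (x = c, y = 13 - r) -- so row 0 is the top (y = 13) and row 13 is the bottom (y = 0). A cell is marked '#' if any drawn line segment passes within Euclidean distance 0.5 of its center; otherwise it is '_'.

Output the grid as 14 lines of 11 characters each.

Segment 0: (1,9) -> (1,8)
Segment 1: (1,8) -> (1,3)
Segment 2: (1,3) -> (4,3)
Segment 3: (4,3) -> (-0,3)
Segment 4: (-0,3) -> (-0,8)
Segment 5: (-0,8) -> (-0,12)

Answer: ___________
#__________
#__________
#__________
##_________
##_________
##_________
##_________
##_________
##_________
#####______
___________
___________
___________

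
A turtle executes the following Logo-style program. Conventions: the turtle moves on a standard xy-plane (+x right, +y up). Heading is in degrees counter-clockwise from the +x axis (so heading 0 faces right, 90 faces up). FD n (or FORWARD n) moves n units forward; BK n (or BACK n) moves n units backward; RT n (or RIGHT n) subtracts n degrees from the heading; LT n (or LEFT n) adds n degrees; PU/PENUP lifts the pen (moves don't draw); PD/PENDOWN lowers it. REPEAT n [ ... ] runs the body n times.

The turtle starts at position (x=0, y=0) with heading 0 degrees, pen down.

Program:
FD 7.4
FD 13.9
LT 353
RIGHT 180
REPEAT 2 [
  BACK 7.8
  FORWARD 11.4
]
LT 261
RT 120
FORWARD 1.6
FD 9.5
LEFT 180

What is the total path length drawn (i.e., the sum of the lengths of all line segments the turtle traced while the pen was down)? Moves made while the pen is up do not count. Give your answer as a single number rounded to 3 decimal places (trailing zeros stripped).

Answer: 70.8

Derivation:
Executing turtle program step by step:
Start: pos=(0,0), heading=0, pen down
FD 7.4: (0,0) -> (7.4,0) [heading=0, draw]
FD 13.9: (7.4,0) -> (21.3,0) [heading=0, draw]
LT 353: heading 0 -> 353
RT 180: heading 353 -> 173
REPEAT 2 [
  -- iteration 1/2 --
  BK 7.8: (21.3,0) -> (29.042,-0.951) [heading=173, draw]
  FD 11.4: (29.042,-0.951) -> (17.727,0.439) [heading=173, draw]
  -- iteration 2/2 --
  BK 7.8: (17.727,0.439) -> (25.469,-0.512) [heading=173, draw]
  FD 11.4: (25.469,-0.512) -> (14.154,0.877) [heading=173, draw]
]
LT 261: heading 173 -> 74
RT 120: heading 74 -> 314
FD 1.6: (14.154,0.877) -> (15.265,-0.273) [heading=314, draw]
FD 9.5: (15.265,-0.273) -> (21.864,-7.107) [heading=314, draw]
LT 180: heading 314 -> 134
Final: pos=(21.864,-7.107), heading=134, 8 segment(s) drawn

Segment lengths:
  seg 1: (0,0) -> (7.4,0), length = 7.4
  seg 2: (7.4,0) -> (21.3,0), length = 13.9
  seg 3: (21.3,0) -> (29.042,-0.951), length = 7.8
  seg 4: (29.042,-0.951) -> (17.727,0.439), length = 11.4
  seg 5: (17.727,0.439) -> (25.469,-0.512), length = 7.8
  seg 6: (25.469,-0.512) -> (14.154,0.877), length = 11.4
  seg 7: (14.154,0.877) -> (15.265,-0.273), length = 1.6
  seg 8: (15.265,-0.273) -> (21.864,-7.107), length = 9.5
Total = 70.8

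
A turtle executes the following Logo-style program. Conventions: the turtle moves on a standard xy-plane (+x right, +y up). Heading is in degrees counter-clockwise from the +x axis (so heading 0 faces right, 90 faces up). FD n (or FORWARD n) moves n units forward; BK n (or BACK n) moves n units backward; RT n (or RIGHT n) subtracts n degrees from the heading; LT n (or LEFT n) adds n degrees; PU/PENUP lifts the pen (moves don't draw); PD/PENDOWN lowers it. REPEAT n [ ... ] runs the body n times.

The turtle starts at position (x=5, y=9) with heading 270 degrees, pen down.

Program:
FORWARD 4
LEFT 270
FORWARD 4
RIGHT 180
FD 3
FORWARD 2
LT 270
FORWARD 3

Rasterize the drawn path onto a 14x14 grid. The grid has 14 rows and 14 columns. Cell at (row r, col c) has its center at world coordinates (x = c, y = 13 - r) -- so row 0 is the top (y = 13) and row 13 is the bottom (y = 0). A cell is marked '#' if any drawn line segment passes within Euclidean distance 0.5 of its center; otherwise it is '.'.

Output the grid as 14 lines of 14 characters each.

Segment 0: (5,9) -> (5,5)
Segment 1: (5,5) -> (1,5)
Segment 2: (1,5) -> (4,5)
Segment 3: (4,5) -> (6,5)
Segment 4: (6,5) -> (6,2)

Answer: ..............
..............
..............
..............
.....#........
.....#........
.....#........
.....#........
.######.......
......#.......
......#.......
......#.......
..............
..............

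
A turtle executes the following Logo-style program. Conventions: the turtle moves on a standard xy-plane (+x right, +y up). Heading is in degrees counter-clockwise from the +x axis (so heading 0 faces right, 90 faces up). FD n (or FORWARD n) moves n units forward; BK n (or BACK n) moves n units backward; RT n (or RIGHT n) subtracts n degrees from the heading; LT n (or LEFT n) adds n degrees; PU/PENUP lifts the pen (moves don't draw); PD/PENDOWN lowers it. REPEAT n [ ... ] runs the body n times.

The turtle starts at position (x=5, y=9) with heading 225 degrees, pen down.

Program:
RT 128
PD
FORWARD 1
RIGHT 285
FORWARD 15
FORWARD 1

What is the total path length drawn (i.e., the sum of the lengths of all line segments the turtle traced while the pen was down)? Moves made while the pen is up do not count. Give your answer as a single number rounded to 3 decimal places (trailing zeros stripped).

Executing turtle program step by step:
Start: pos=(5,9), heading=225, pen down
RT 128: heading 225 -> 97
PD: pen down
FD 1: (5,9) -> (4.878,9.993) [heading=97, draw]
RT 285: heading 97 -> 172
FD 15: (4.878,9.993) -> (-9.976,12.08) [heading=172, draw]
FD 1: (-9.976,12.08) -> (-10.966,12.219) [heading=172, draw]
Final: pos=(-10.966,12.219), heading=172, 3 segment(s) drawn

Segment lengths:
  seg 1: (5,9) -> (4.878,9.993), length = 1
  seg 2: (4.878,9.993) -> (-9.976,12.08), length = 15
  seg 3: (-9.976,12.08) -> (-10.966,12.219), length = 1
Total = 17

Answer: 17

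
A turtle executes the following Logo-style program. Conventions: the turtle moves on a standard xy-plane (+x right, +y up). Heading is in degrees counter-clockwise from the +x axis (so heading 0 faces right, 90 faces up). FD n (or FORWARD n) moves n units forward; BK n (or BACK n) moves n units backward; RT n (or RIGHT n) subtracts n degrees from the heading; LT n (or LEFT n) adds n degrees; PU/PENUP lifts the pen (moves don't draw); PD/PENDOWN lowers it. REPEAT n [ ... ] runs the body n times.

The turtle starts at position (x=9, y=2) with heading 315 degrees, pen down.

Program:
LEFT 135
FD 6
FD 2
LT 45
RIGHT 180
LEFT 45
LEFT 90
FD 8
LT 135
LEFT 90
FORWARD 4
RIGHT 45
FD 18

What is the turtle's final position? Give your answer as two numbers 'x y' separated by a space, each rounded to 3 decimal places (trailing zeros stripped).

Executing turtle program step by step:
Start: pos=(9,2), heading=315, pen down
LT 135: heading 315 -> 90
FD 6: (9,2) -> (9,8) [heading=90, draw]
FD 2: (9,8) -> (9,10) [heading=90, draw]
LT 45: heading 90 -> 135
RT 180: heading 135 -> 315
LT 45: heading 315 -> 0
LT 90: heading 0 -> 90
FD 8: (9,10) -> (9,18) [heading=90, draw]
LT 135: heading 90 -> 225
LT 90: heading 225 -> 315
FD 4: (9,18) -> (11.828,15.172) [heading=315, draw]
RT 45: heading 315 -> 270
FD 18: (11.828,15.172) -> (11.828,-2.828) [heading=270, draw]
Final: pos=(11.828,-2.828), heading=270, 5 segment(s) drawn

Answer: 11.828 -2.828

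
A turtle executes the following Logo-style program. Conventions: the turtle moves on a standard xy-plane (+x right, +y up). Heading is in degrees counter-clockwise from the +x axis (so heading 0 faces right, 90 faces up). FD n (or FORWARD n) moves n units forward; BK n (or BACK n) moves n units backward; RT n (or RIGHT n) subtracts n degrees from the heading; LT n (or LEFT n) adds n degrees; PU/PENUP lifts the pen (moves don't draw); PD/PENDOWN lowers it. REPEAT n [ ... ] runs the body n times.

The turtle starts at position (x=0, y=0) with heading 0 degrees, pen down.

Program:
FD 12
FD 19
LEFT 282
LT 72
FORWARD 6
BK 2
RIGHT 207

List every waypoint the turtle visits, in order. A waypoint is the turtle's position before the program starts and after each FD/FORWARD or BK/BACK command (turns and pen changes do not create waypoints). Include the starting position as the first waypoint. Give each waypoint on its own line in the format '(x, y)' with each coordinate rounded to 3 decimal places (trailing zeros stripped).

Answer: (0, 0)
(12, 0)
(31, 0)
(36.967, -0.627)
(34.978, -0.418)

Derivation:
Executing turtle program step by step:
Start: pos=(0,0), heading=0, pen down
FD 12: (0,0) -> (12,0) [heading=0, draw]
FD 19: (12,0) -> (31,0) [heading=0, draw]
LT 282: heading 0 -> 282
LT 72: heading 282 -> 354
FD 6: (31,0) -> (36.967,-0.627) [heading=354, draw]
BK 2: (36.967,-0.627) -> (34.978,-0.418) [heading=354, draw]
RT 207: heading 354 -> 147
Final: pos=(34.978,-0.418), heading=147, 4 segment(s) drawn
Waypoints (5 total):
(0, 0)
(12, 0)
(31, 0)
(36.967, -0.627)
(34.978, -0.418)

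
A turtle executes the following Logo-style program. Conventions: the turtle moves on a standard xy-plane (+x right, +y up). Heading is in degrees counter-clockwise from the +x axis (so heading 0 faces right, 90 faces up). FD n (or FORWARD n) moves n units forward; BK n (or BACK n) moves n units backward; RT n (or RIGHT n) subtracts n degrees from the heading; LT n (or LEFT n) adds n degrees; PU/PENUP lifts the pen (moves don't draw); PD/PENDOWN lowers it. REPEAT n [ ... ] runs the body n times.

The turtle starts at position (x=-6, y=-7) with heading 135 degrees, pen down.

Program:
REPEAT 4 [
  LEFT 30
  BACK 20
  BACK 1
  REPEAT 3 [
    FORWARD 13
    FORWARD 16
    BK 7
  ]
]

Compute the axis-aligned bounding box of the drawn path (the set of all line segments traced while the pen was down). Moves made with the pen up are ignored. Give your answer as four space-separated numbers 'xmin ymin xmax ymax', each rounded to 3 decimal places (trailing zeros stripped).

Answer: -138.212 -89.048 14.284 10.082

Derivation:
Executing turtle program step by step:
Start: pos=(-6,-7), heading=135, pen down
REPEAT 4 [
  -- iteration 1/4 --
  LT 30: heading 135 -> 165
  BK 20: (-6,-7) -> (13.319,-12.176) [heading=165, draw]
  BK 1: (13.319,-12.176) -> (14.284,-12.435) [heading=165, draw]
  REPEAT 3 [
    -- iteration 1/3 --
    FD 13: (14.284,-12.435) -> (1.727,-9.071) [heading=165, draw]
    FD 16: (1.727,-9.071) -> (-13.727,-4.929) [heading=165, draw]
    BK 7: (-13.727,-4.929) -> (-6.966,-6.741) [heading=165, draw]
    -- iteration 2/3 --
    FD 13: (-6.966,-6.741) -> (-19.523,-3.377) [heading=165, draw]
    FD 16: (-19.523,-3.377) -> (-34.978,0.765) [heading=165, draw]
    BK 7: (-34.978,0.765) -> (-28.216,-1.047) [heading=165, draw]
    -- iteration 3/3 --
    FD 13: (-28.216,-1.047) -> (-40.773,2.317) [heading=165, draw]
    FD 16: (-40.773,2.317) -> (-56.228,6.459) [heading=165, draw]
    BK 7: (-56.228,6.459) -> (-49.467,4.647) [heading=165, draw]
  ]
  -- iteration 2/4 --
  LT 30: heading 165 -> 195
  BK 20: (-49.467,4.647) -> (-30.148,9.823) [heading=195, draw]
  BK 1: (-30.148,9.823) -> (-29.182,10.082) [heading=195, draw]
  REPEAT 3 [
    -- iteration 1/3 --
    FD 13: (-29.182,10.082) -> (-41.739,6.717) [heading=195, draw]
    FD 16: (-41.739,6.717) -> (-57.194,2.576) [heading=195, draw]
    BK 7: (-57.194,2.576) -> (-50.433,4.388) [heading=195, draw]
    -- iteration 2/3 --
    FD 13: (-50.433,4.388) -> (-62.99,1.023) [heading=195, draw]
    FD 16: (-62.99,1.023) -> (-78.444,-3.118) [heading=195, draw]
    BK 7: (-78.444,-3.118) -> (-71.683,-1.306) [heading=195, draw]
    -- iteration 3/3 --
    FD 13: (-71.683,-1.306) -> (-84.24,-4.671) [heading=195, draw]
    FD 16: (-84.24,-4.671) -> (-99.695,-8.812) [heading=195, draw]
    BK 7: (-99.695,-8.812) -> (-92.933,-7) [heading=195, draw]
  ]
  -- iteration 3/4 --
  LT 30: heading 195 -> 225
  BK 20: (-92.933,-7) -> (-78.791,7.142) [heading=225, draw]
  BK 1: (-78.791,7.142) -> (-78.084,7.849) [heading=225, draw]
  REPEAT 3 [
    -- iteration 1/3 --
    FD 13: (-78.084,7.849) -> (-87.276,-1.343) [heading=225, draw]
    FD 16: (-87.276,-1.343) -> (-98.59,-12.657) [heading=225, draw]
    BK 7: (-98.59,-12.657) -> (-93.64,-7.707) [heading=225, draw]
    -- iteration 2/3 --
    FD 13: (-93.64,-7.707) -> (-102.833,-16.899) [heading=225, draw]
    FD 16: (-102.833,-16.899) -> (-114.147,-28.213) [heading=225, draw]
    BK 7: (-114.147,-28.213) -> (-109.197,-23.263) [heading=225, draw]
    -- iteration 3/3 --
    FD 13: (-109.197,-23.263) -> (-118.389,-32.456) [heading=225, draw]
    FD 16: (-118.389,-32.456) -> (-129.703,-43.77) [heading=225, draw]
    BK 7: (-129.703,-43.77) -> (-124.753,-38.82) [heading=225, draw]
  ]
  -- iteration 4/4 --
  LT 30: heading 225 -> 255
  BK 20: (-124.753,-38.82) -> (-119.577,-19.501) [heading=255, draw]
  BK 1: (-119.577,-19.501) -> (-119.318,-18.535) [heading=255, draw]
  REPEAT 3 [
    -- iteration 1/3 --
    FD 13: (-119.318,-18.535) -> (-122.683,-31.092) [heading=255, draw]
    FD 16: (-122.683,-31.092) -> (-126.824,-46.547) [heading=255, draw]
    BK 7: (-126.824,-46.547) -> (-125.012,-39.786) [heading=255, draw]
    -- iteration 2/3 --
    FD 13: (-125.012,-39.786) -> (-128.377,-52.343) [heading=255, draw]
    FD 16: (-128.377,-52.343) -> (-132.518,-67.798) [heading=255, draw]
    BK 7: (-132.518,-67.798) -> (-130.706,-61.036) [heading=255, draw]
    -- iteration 3/3 --
    FD 13: (-130.706,-61.036) -> (-134.071,-73.593) [heading=255, draw]
    FD 16: (-134.071,-73.593) -> (-138.212,-89.048) [heading=255, draw]
    BK 7: (-138.212,-89.048) -> (-136.4,-82.286) [heading=255, draw]
  ]
]
Final: pos=(-136.4,-82.286), heading=255, 44 segment(s) drawn

Segment endpoints: x in {-138.212, -136.4, -134.071, -132.518, -130.706, -129.703, -128.377, -126.824, -125.012, -124.753, -122.683, -119.577, -119.318, -118.389, -114.147, -109.197, -102.833, -99.695, -98.59, -93.64, -92.933, -87.276, -84.24, -78.791, -78.444, -78.084, -71.683, -62.99, -57.194, -56.228, -50.433, -49.467, -41.739, -40.773, -34.978, -30.148, -29.182, -28.216, -19.523, -13.727, -6.966, -6, 1.727, 13.319, 14.284}, y in {-89.048, -82.286, -73.593, -67.798, -61.036, -52.343, -46.547, -43.77, -39.786, -38.82, -32.456, -31.092, -28.213, -23.263, -19.501, -18.535, -16.899, -12.657, -12.435, -12.176, -9.071, -8.812, -7.707, -7, -7, -6.741, -4.929, -4.671, -3.377, -3.118, -1.343, -1.306, -1.047, 0.765, 1.023, 2.317, 2.576, 4.388, 4.647, 6.459, 6.717, 7.142, 7.849, 9.823, 10.082}
xmin=-138.212, ymin=-89.048, xmax=14.284, ymax=10.082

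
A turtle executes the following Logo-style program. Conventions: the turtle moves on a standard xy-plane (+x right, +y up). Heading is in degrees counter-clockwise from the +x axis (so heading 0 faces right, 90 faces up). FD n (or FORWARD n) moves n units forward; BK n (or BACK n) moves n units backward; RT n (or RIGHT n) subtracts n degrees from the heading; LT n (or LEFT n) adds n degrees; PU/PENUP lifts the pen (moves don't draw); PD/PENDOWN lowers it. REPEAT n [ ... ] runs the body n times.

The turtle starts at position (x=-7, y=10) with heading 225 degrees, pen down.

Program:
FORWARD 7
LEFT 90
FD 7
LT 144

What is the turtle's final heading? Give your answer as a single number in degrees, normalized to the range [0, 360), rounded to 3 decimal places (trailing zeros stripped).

Answer: 99

Derivation:
Executing turtle program step by step:
Start: pos=(-7,10), heading=225, pen down
FD 7: (-7,10) -> (-11.95,5.05) [heading=225, draw]
LT 90: heading 225 -> 315
FD 7: (-11.95,5.05) -> (-7,0.101) [heading=315, draw]
LT 144: heading 315 -> 99
Final: pos=(-7,0.101), heading=99, 2 segment(s) drawn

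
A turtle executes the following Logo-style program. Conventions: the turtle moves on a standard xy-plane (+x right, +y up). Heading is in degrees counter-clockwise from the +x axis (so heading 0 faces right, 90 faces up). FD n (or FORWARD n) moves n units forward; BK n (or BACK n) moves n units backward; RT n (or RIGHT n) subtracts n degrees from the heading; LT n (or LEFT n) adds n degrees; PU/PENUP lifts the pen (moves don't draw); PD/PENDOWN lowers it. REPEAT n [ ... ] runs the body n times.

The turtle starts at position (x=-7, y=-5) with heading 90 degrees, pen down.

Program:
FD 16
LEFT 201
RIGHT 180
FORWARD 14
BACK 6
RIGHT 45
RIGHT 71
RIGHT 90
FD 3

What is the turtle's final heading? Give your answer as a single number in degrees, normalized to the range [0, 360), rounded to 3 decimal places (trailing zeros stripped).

Executing turtle program step by step:
Start: pos=(-7,-5), heading=90, pen down
FD 16: (-7,-5) -> (-7,11) [heading=90, draw]
LT 201: heading 90 -> 291
RT 180: heading 291 -> 111
FD 14: (-7,11) -> (-12.017,24.07) [heading=111, draw]
BK 6: (-12.017,24.07) -> (-9.867,18.469) [heading=111, draw]
RT 45: heading 111 -> 66
RT 71: heading 66 -> 355
RT 90: heading 355 -> 265
FD 3: (-9.867,18.469) -> (-10.128,15.48) [heading=265, draw]
Final: pos=(-10.128,15.48), heading=265, 4 segment(s) drawn

Answer: 265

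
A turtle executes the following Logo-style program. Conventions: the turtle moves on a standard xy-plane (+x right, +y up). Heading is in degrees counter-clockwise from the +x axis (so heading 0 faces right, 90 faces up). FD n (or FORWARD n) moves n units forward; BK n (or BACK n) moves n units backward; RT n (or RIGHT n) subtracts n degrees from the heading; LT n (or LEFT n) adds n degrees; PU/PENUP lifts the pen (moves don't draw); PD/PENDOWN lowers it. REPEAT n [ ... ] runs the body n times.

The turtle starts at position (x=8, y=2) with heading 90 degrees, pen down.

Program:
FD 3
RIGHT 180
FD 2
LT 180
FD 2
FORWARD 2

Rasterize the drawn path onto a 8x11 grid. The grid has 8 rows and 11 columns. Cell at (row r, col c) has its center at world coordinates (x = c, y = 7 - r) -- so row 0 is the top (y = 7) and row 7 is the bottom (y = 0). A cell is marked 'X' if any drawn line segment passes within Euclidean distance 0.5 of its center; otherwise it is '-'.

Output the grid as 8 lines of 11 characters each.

Segment 0: (8,2) -> (8,5)
Segment 1: (8,5) -> (8,3)
Segment 2: (8,3) -> (8,5)
Segment 3: (8,5) -> (8,7)

Answer: --------X--
--------X--
--------X--
--------X--
--------X--
--------X--
-----------
-----------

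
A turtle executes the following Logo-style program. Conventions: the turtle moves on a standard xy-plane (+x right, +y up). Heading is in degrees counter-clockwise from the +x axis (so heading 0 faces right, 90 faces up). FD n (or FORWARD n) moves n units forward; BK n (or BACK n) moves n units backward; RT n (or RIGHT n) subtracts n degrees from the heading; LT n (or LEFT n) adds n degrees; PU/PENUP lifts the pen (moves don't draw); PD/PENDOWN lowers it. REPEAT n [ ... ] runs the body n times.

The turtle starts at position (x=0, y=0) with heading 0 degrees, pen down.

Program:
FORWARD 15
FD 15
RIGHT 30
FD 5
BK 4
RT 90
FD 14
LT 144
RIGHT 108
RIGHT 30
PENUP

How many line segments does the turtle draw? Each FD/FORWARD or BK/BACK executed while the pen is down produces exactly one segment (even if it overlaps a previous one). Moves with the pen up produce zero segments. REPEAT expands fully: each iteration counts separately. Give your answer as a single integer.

Answer: 5

Derivation:
Executing turtle program step by step:
Start: pos=(0,0), heading=0, pen down
FD 15: (0,0) -> (15,0) [heading=0, draw]
FD 15: (15,0) -> (30,0) [heading=0, draw]
RT 30: heading 0 -> 330
FD 5: (30,0) -> (34.33,-2.5) [heading=330, draw]
BK 4: (34.33,-2.5) -> (30.866,-0.5) [heading=330, draw]
RT 90: heading 330 -> 240
FD 14: (30.866,-0.5) -> (23.866,-12.624) [heading=240, draw]
LT 144: heading 240 -> 24
RT 108: heading 24 -> 276
RT 30: heading 276 -> 246
PU: pen up
Final: pos=(23.866,-12.624), heading=246, 5 segment(s) drawn
Segments drawn: 5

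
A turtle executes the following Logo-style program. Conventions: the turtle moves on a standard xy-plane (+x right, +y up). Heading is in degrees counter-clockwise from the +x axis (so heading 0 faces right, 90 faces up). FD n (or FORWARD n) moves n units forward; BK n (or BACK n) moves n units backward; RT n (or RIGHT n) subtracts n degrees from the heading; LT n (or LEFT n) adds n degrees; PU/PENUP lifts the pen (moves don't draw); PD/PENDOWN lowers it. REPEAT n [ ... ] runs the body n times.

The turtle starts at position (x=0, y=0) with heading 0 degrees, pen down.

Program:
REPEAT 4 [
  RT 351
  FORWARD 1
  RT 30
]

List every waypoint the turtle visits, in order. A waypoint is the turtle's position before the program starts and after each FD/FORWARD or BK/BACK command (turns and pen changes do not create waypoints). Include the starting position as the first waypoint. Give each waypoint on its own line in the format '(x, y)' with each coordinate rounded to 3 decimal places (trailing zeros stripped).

Executing turtle program step by step:
Start: pos=(0,0), heading=0, pen down
REPEAT 4 [
  -- iteration 1/4 --
  RT 351: heading 0 -> 9
  FD 1: (0,0) -> (0.988,0.156) [heading=9, draw]
  RT 30: heading 9 -> 339
  -- iteration 2/4 --
  RT 351: heading 339 -> 348
  FD 1: (0.988,0.156) -> (1.966,-0.051) [heading=348, draw]
  RT 30: heading 348 -> 318
  -- iteration 3/4 --
  RT 351: heading 318 -> 327
  FD 1: (1.966,-0.051) -> (2.805,-0.596) [heading=327, draw]
  RT 30: heading 327 -> 297
  -- iteration 4/4 --
  RT 351: heading 297 -> 306
  FD 1: (2.805,-0.596) -> (3.392,-1.405) [heading=306, draw]
  RT 30: heading 306 -> 276
]
Final: pos=(3.392,-1.405), heading=276, 4 segment(s) drawn
Waypoints (5 total):
(0, 0)
(0.988, 0.156)
(1.966, -0.051)
(2.805, -0.596)
(3.392, -1.405)

Answer: (0, 0)
(0.988, 0.156)
(1.966, -0.051)
(2.805, -0.596)
(3.392, -1.405)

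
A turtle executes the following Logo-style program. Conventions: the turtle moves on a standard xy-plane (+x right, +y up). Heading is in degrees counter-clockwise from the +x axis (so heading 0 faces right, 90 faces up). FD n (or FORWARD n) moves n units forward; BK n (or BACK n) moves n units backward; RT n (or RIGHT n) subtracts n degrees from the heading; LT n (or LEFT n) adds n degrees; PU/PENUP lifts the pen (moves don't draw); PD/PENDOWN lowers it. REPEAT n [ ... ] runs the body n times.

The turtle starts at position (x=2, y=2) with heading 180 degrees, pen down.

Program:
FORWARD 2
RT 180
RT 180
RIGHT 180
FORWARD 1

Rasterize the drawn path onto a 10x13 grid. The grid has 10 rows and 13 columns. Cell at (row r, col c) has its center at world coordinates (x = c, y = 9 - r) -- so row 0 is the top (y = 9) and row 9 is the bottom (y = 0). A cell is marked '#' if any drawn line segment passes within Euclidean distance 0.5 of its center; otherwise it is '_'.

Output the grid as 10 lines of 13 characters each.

Answer: _____________
_____________
_____________
_____________
_____________
_____________
_____________
###__________
_____________
_____________

Derivation:
Segment 0: (2,2) -> (0,2)
Segment 1: (0,2) -> (1,2)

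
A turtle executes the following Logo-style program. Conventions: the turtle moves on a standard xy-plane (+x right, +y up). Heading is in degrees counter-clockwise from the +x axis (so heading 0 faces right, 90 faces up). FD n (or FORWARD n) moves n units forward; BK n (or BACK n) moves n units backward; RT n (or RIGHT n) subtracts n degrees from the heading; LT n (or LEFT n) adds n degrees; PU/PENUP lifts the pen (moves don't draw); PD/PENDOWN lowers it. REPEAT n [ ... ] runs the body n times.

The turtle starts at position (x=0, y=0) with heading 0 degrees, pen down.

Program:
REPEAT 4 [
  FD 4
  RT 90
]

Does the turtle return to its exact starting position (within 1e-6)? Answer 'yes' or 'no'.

Answer: yes

Derivation:
Executing turtle program step by step:
Start: pos=(0,0), heading=0, pen down
REPEAT 4 [
  -- iteration 1/4 --
  FD 4: (0,0) -> (4,0) [heading=0, draw]
  RT 90: heading 0 -> 270
  -- iteration 2/4 --
  FD 4: (4,0) -> (4,-4) [heading=270, draw]
  RT 90: heading 270 -> 180
  -- iteration 3/4 --
  FD 4: (4,-4) -> (0,-4) [heading=180, draw]
  RT 90: heading 180 -> 90
  -- iteration 4/4 --
  FD 4: (0,-4) -> (0,0) [heading=90, draw]
  RT 90: heading 90 -> 0
]
Final: pos=(0,0), heading=0, 4 segment(s) drawn

Start position: (0, 0)
Final position: (0, 0)
Distance = 0; < 1e-6 -> CLOSED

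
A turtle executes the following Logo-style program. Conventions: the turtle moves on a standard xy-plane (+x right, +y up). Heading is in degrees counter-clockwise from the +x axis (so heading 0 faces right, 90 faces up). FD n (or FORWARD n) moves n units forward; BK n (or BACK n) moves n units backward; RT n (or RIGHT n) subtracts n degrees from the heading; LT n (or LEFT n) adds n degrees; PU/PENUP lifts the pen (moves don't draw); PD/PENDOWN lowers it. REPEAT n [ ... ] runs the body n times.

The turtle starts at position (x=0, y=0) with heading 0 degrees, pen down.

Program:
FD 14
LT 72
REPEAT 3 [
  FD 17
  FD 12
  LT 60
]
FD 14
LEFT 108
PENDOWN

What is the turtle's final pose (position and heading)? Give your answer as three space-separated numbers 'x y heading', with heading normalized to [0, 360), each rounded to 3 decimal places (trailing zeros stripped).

Answer: -29.136 29.788 0

Derivation:
Executing turtle program step by step:
Start: pos=(0,0), heading=0, pen down
FD 14: (0,0) -> (14,0) [heading=0, draw]
LT 72: heading 0 -> 72
REPEAT 3 [
  -- iteration 1/3 --
  FD 17: (14,0) -> (19.253,16.168) [heading=72, draw]
  FD 12: (19.253,16.168) -> (22.961,27.581) [heading=72, draw]
  LT 60: heading 72 -> 132
  -- iteration 2/3 --
  FD 17: (22.961,27.581) -> (11.586,40.214) [heading=132, draw]
  FD 12: (11.586,40.214) -> (3.557,49.132) [heading=132, draw]
  LT 60: heading 132 -> 192
  -- iteration 3/3 --
  FD 17: (3.557,49.132) -> (-13.072,45.597) [heading=192, draw]
  FD 12: (-13.072,45.597) -> (-24.81,43.102) [heading=192, draw]
  LT 60: heading 192 -> 252
]
FD 14: (-24.81,43.102) -> (-29.136,29.788) [heading=252, draw]
LT 108: heading 252 -> 0
PD: pen down
Final: pos=(-29.136,29.788), heading=0, 8 segment(s) drawn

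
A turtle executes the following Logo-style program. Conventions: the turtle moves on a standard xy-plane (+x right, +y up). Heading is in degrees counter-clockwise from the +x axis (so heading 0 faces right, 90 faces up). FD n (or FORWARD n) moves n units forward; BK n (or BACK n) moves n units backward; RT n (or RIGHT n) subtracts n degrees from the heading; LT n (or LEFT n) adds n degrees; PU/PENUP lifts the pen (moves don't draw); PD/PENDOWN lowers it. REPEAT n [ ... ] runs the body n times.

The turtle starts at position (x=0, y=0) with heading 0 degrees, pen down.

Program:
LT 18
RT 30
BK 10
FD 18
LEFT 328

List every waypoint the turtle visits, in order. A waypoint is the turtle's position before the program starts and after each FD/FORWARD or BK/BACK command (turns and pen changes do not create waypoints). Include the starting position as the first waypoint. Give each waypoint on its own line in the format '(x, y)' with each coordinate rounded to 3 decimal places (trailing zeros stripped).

Answer: (0, 0)
(-9.781, 2.079)
(7.825, -1.663)

Derivation:
Executing turtle program step by step:
Start: pos=(0,0), heading=0, pen down
LT 18: heading 0 -> 18
RT 30: heading 18 -> 348
BK 10: (0,0) -> (-9.781,2.079) [heading=348, draw]
FD 18: (-9.781,2.079) -> (7.825,-1.663) [heading=348, draw]
LT 328: heading 348 -> 316
Final: pos=(7.825,-1.663), heading=316, 2 segment(s) drawn
Waypoints (3 total):
(0, 0)
(-9.781, 2.079)
(7.825, -1.663)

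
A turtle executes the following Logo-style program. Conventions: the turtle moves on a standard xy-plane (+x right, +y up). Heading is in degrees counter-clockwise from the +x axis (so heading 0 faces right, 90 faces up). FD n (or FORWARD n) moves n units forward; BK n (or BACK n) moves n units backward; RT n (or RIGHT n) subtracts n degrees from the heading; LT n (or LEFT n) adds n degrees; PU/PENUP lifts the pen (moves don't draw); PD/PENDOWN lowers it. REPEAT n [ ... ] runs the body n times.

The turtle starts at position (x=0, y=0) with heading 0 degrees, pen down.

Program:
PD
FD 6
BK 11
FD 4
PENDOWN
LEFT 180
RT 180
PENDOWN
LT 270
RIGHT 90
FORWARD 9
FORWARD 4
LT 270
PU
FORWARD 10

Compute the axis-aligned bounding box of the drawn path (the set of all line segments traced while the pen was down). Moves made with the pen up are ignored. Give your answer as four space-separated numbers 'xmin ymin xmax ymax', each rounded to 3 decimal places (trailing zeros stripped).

Answer: -14 0 6 0

Derivation:
Executing turtle program step by step:
Start: pos=(0,0), heading=0, pen down
PD: pen down
FD 6: (0,0) -> (6,0) [heading=0, draw]
BK 11: (6,0) -> (-5,0) [heading=0, draw]
FD 4: (-5,0) -> (-1,0) [heading=0, draw]
PD: pen down
LT 180: heading 0 -> 180
RT 180: heading 180 -> 0
PD: pen down
LT 270: heading 0 -> 270
RT 90: heading 270 -> 180
FD 9: (-1,0) -> (-10,0) [heading=180, draw]
FD 4: (-10,0) -> (-14,0) [heading=180, draw]
LT 270: heading 180 -> 90
PU: pen up
FD 10: (-14,0) -> (-14,10) [heading=90, move]
Final: pos=(-14,10), heading=90, 5 segment(s) drawn

Segment endpoints: x in {-14, -10, -5, -1, 0, 6}, y in {0, 0, 0}
xmin=-14, ymin=0, xmax=6, ymax=0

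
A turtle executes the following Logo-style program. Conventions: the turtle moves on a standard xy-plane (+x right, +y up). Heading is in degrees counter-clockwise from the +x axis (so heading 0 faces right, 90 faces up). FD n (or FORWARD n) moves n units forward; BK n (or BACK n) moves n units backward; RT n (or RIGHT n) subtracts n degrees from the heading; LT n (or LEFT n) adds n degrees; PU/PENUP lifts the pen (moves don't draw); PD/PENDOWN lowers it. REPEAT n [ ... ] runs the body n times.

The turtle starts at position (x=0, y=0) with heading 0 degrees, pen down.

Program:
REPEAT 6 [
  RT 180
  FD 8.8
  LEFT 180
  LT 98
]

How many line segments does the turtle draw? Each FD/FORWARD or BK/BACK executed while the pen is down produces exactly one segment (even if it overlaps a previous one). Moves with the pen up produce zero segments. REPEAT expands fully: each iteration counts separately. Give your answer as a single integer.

Answer: 6

Derivation:
Executing turtle program step by step:
Start: pos=(0,0), heading=0, pen down
REPEAT 6 [
  -- iteration 1/6 --
  RT 180: heading 0 -> 180
  FD 8.8: (0,0) -> (-8.8,0) [heading=180, draw]
  LT 180: heading 180 -> 0
  LT 98: heading 0 -> 98
  -- iteration 2/6 --
  RT 180: heading 98 -> 278
  FD 8.8: (-8.8,0) -> (-7.575,-8.714) [heading=278, draw]
  LT 180: heading 278 -> 98
  LT 98: heading 98 -> 196
  -- iteration 3/6 --
  RT 180: heading 196 -> 16
  FD 8.8: (-7.575,-8.714) -> (0.884,-6.289) [heading=16, draw]
  LT 180: heading 16 -> 196
  LT 98: heading 196 -> 294
  -- iteration 4/6 --
  RT 180: heading 294 -> 114
  FD 8.8: (0.884,-6.289) -> (-2.695,1.75) [heading=114, draw]
  LT 180: heading 114 -> 294
  LT 98: heading 294 -> 32
  -- iteration 5/6 --
  RT 180: heading 32 -> 212
  FD 8.8: (-2.695,1.75) -> (-10.158,-2.913) [heading=212, draw]
  LT 180: heading 212 -> 32
  LT 98: heading 32 -> 130
  -- iteration 6/6 --
  RT 180: heading 130 -> 310
  FD 8.8: (-10.158,-2.913) -> (-4.502,-9.654) [heading=310, draw]
  LT 180: heading 310 -> 130
  LT 98: heading 130 -> 228
]
Final: pos=(-4.502,-9.654), heading=228, 6 segment(s) drawn
Segments drawn: 6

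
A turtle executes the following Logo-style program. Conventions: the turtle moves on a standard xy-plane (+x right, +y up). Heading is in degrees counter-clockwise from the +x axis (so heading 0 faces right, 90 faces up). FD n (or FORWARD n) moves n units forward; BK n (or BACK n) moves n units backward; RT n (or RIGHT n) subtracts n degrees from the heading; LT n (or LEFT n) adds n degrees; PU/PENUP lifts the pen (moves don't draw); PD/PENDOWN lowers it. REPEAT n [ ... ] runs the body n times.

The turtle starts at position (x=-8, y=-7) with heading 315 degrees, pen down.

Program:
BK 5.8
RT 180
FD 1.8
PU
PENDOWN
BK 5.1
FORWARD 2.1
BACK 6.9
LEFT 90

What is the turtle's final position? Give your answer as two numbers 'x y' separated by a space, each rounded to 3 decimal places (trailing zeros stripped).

Executing turtle program step by step:
Start: pos=(-8,-7), heading=315, pen down
BK 5.8: (-8,-7) -> (-12.101,-2.899) [heading=315, draw]
RT 180: heading 315 -> 135
FD 1.8: (-12.101,-2.899) -> (-13.374,-1.626) [heading=135, draw]
PU: pen up
PD: pen down
BK 5.1: (-13.374,-1.626) -> (-9.768,-5.232) [heading=135, draw]
FD 2.1: (-9.768,-5.232) -> (-11.253,-3.747) [heading=135, draw]
BK 6.9: (-11.253,-3.747) -> (-6.374,-8.626) [heading=135, draw]
LT 90: heading 135 -> 225
Final: pos=(-6.374,-8.626), heading=225, 5 segment(s) drawn

Answer: -6.374 -8.626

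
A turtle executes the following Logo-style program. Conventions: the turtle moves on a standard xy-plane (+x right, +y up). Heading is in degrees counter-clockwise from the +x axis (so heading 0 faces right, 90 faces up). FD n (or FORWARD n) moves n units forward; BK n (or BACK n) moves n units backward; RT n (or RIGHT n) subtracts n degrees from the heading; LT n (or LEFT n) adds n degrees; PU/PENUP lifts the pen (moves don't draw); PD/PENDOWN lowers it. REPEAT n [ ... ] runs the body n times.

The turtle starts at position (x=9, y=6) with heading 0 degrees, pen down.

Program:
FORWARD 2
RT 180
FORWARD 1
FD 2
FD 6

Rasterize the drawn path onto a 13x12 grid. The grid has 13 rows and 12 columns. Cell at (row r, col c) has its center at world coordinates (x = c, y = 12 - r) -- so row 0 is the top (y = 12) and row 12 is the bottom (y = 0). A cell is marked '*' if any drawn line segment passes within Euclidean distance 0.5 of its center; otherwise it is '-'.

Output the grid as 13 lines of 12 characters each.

Segment 0: (9,6) -> (11,6)
Segment 1: (11,6) -> (10,6)
Segment 2: (10,6) -> (8,6)
Segment 3: (8,6) -> (2,6)

Answer: ------------
------------
------------
------------
------------
------------
--**********
------------
------------
------------
------------
------------
------------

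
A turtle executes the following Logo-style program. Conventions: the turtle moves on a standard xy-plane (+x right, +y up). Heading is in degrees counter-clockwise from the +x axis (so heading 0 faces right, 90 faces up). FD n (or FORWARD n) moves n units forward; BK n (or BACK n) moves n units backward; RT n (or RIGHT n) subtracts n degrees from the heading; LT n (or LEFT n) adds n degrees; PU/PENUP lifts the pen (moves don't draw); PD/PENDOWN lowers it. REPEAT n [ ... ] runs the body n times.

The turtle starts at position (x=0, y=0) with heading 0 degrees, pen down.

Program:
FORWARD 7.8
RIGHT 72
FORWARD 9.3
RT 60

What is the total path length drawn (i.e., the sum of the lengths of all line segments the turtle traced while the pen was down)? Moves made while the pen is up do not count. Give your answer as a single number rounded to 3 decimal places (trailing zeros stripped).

Executing turtle program step by step:
Start: pos=(0,0), heading=0, pen down
FD 7.8: (0,0) -> (7.8,0) [heading=0, draw]
RT 72: heading 0 -> 288
FD 9.3: (7.8,0) -> (10.674,-8.845) [heading=288, draw]
RT 60: heading 288 -> 228
Final: pos=(10.674,-8.845), heading=228, 2 segment(s) drawn

Segment lengths:
  seg 1: (0,0) -> (7.8,0), length = 7.8
  seg 2: (7.8,0) -> (10.674,-8.845), length = 9.3
Total = 17.1

Answer: 17.1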